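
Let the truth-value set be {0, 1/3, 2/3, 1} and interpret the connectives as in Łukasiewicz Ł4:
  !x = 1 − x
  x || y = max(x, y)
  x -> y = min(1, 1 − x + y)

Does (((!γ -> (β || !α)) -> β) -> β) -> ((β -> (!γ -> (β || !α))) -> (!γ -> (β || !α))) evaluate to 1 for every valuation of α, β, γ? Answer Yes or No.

Yes

At α = 2/3, β = 1/3, γ = 1/3, for instance:
!γ = !1/3 = 2/3
!α = !2/3 = 1/3
β || !α = 1/3 || 1/3 = 1/3
!γ -> (β || !α) = 2/3 -> 1/3 = 2/3
(!γ -> (β || !α)) -> β = 2/3 -> 1/3 = 2/3
((!γ -> (β || !α)) -> β) -> β = 2/3 -> 1/3 = 2/3
β -> (!γ -> (β || !α)) = 1/3 -> 2/3 = 1
(β -> (!γ -> (β || !α))) -> (!γ -> (β || !α)) = 1 -> 2/3 = 2/3
(((!γ -> (β || !α)) -> β) -> β) -> ((β -> (!γ -> (β || !α))) -> (!γ -> (β || !α))) = 2/3 -> 2/3 = 1
and checking the remaining 63 assignments likewise gives ≥ 1 in every case.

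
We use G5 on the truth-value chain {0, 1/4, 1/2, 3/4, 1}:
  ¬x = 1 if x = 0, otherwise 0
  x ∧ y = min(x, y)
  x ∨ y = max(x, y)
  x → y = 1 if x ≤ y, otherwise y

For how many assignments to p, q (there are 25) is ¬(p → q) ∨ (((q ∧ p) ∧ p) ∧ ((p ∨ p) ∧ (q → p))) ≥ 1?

5

value 1: 5 assignments (counts)
value 3/4: 3 assignments
value 1/2: 5 assignments
value 1/4: 7 assignments
value 0: 5 assignments
So 5 of the 25 assignments meet the threshold.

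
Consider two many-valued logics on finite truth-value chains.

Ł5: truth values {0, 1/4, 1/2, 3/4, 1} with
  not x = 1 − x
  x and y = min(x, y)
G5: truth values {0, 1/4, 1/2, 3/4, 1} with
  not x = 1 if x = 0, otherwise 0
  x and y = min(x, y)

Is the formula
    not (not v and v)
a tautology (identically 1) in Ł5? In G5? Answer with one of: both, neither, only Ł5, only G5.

only G5

In Ł5: at v = 1/4 the value is 3/4 — not a tautology.
In G5: every assignment gives 1 — tautology.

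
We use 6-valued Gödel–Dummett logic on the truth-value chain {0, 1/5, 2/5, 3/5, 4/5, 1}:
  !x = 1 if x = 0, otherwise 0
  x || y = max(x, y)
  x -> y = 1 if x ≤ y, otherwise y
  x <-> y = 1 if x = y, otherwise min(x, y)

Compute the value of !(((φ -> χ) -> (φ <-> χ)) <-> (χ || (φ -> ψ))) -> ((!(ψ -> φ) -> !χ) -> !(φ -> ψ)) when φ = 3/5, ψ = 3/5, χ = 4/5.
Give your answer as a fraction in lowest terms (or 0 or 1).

1

φ -> χ = 3/5 -> 4/5 = 1
φ <-> χ = 3/5 <-> 4/5 = 3/5
(φ -> χ) -> (φ <-> χ) = 1 -> 3/5 = 3/5
φ -> ψ = 3/5 -> 3/5 = 1
χ || (φ -> ψ) = 4/5 || 1 = 1
((φ -> χ) -> (φ <-> χ)) <-> (χ || (φ -> ψ)) = 3/5 <-> 1 = 3/5
!(((φ -> χ) -> (φ <-> χ)) <-> (χ || (φ -> ψ))) = !3/5 = 0
ψ -> φ = 3/5 -> 3/5 = 1
!(ψ -> φ) = !1 = 0
!χ = !4/5 = 0
!(ψ -> φ) -> !χ = 0 -> 0 = 1
φ -> ψ = 3/5 -> 3/5 = 1
!(φ -> ψ) = !1 = 0
(!(ψ -> φ) -> !χ) -> !(φ -> ψ) = 1 -> 0 = 0
!(((φ -> χ) -> (φ <-> χ)) <-> (χ || (φ -> ψ))) -> ((!(ψ -> φ) -> !χ) -> !(φ -> ψ)) = 0 -> 0 = 1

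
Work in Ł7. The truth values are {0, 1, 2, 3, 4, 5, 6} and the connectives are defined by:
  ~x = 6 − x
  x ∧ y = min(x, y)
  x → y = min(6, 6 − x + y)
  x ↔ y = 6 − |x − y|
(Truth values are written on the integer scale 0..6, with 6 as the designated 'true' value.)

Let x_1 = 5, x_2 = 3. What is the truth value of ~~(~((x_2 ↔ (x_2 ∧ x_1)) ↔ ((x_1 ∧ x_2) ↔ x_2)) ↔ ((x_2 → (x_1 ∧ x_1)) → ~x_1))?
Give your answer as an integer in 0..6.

x_2 ∧ x_1 = 3 ∧ 5 = 3
x_2 ↔ (x_2 ∧ x_1) = 3 ↔ 3 = 6
x_1 ∧ x_2 = 5 ∧ 3 = 3
(x_1 ∧ x_2) ↔ x_2 = 3 ↔ 3 = 6
(x_2 ↔ (x_2 ∧ x_1)) ↔ ((x_1 ∧ x_2) ↔ x_2) = 6 ↔ 6 = 6
~((x_2 ↔ (x_2 ∧ x_1)) ↔ ((x_1 ∧ x_2) ↔ x_2)) = ~6 = 0
x_1 ∧ x_1 = 5 ∧ 5 = 5
x_2 → (x_1 ∧ x_1) = 3 → 5 = 6
~x_1 = ~5 = 1
(x_2 → (x_1 ∧ x_1)) → ~x_1 = 6 → 1 = 1
~((x_2 ↔ (x_2 ∧ x_1)) ↔ ((x_1 ∧ x_2) ↔ x_2)) ↔ ((x_2 → (x_1 ∧ x_1)) → ~x_1) = 0 ↔ 1 = 5
~(~((x_2 ↔ (x_2 ∧ x_1)) ↔ ((x_1 ∧ x_2) ↔ x_2)) ↔ ((x_2 → (x_1 ∧ x_1)) → ~x_1)) = ~5 = 1
~~(~((x_2 ↔ (x_2 ∧ x_1)) ↔ ((x_1 ∧ x_2) ↔ x_2)) ↔ ((x_2 → (x_1 ∧ x_1)) → ~x_1)) = ~1 = 5

5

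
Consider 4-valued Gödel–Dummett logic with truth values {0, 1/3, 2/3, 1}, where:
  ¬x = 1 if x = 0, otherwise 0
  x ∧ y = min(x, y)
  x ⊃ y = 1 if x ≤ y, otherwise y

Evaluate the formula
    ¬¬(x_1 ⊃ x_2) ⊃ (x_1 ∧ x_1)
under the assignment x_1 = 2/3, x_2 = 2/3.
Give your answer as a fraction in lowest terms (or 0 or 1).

x_1 ⊃ x_2 = 2/3 ⊃ 2/3 = 1
¬(x_1 ⊃ x_2) = ¬1 = 0
¬¬(x_1 ⊃ x_2) = ¬0 = 1
x_1 ∧ x_1 = 2/3 ∧ 2/3 = 2/3
¬¬(x_1 ⊃ x_2) ⊃ (x_1 ∧ x_1) = 1 ⊃ 2/3 = 2/3

2/3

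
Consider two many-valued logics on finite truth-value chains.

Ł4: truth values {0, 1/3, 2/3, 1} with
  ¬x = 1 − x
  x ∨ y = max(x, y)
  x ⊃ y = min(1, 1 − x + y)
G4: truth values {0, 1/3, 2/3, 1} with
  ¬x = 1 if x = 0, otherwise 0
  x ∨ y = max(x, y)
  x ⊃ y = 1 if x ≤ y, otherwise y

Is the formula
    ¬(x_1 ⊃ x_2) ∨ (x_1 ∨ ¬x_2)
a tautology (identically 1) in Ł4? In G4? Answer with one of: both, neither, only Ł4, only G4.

neither

In Ł4: at x_1 = 0, x_2 = 1/3 the value is 2/3 — not a tautology.
In G4: at x_1 = 0, x_2 = 1/3 the value is 0 — not a tautology.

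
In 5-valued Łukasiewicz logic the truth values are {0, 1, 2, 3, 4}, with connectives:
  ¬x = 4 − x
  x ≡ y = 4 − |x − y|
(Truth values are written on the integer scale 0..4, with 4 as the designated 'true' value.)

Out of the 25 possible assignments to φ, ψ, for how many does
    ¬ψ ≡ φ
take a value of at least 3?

13

value 4: 5 assignments (counts)
value 3: 8 assignments (counts)
value 2: 6 assignments
value 1: 4 assignments
value 0: 2 assignments
So 13 of the 25 assignments meet the threshold.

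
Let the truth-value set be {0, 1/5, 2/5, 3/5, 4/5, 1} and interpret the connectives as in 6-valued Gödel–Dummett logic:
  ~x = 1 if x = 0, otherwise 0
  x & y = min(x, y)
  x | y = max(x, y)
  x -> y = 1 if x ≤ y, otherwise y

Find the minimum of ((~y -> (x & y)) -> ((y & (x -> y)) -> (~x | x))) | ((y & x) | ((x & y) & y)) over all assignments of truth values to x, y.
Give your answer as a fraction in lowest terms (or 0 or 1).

Take x = 1/5, y = 2/5:
~y = ~2/5 = 0
x & y = 1/5 & 2/5 = 1/5
~y -> (x & y) = 0 -> 1/5 = 1
x -> y = 1/5 -> 2/5 = 1
y & (x -> y) = 2/5 & 1 = 2/5
~x = ~1/5 = 0
~x | x = 0 | 1/5 = 1/5
(y & (x -> y)) -> (~x | x) = 2/5 -> 1/5 = 1/5
(~y -> (x & y)) -> ((y & (x -> y)) -> (~x | x)) = 1 -> 1/5 = 1/5
y & x = 2/5 & 1/5 = 1/5
x & y = 1/5 & 2/5 = 1/5
(x & y) & y = 1/5 & 2/5 = 1/5
(y & x) | ((x & y) & y) = 1/5 | 1/5 = 1/5
((~y -> (x & y)) -> ((y & (x -> y)) -> (~x | x))) | ((y & x) | ((x & y) & y)) = 1/5 | 1/5 = 1/5
No assignment yields a value below 1/5, so this is the minimum.

1/5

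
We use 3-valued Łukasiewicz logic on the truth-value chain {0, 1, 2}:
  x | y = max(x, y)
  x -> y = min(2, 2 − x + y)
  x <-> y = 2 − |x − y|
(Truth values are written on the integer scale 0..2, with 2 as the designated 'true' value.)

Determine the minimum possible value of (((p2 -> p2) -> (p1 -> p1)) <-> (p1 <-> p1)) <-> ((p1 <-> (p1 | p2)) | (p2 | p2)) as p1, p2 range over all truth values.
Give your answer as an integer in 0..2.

Take p1 = 0, p2 = 1:
p2 -> p2 = 1 -> 1 = 2
p1 -> p1 = 0 -> 0 = 2
(p2 -> p2) -> (p1 -> p1) = 2 -> 2 = 2
p1 <-> p1 = 0 <-> 0 = 2
((p2 -> p2) -> (p1 -> p1)) <-> (p1 <-> p1) = 2 <-> 2 = 2
p1 | p2 = 0 | 1 = 1
p1 <-> (p1 | p2) = 0 <-> 1 = 1
p2 | p2 = 1 | 1 = 1
(p1 <-> (p1 | p2)) | (p2 | p2) = 1 | 1 = 1
(((p2 -> p2) -> (p1 -> p1)) <-> (p1 <-> p1)) <-> ((p1 <-> (p1 | p2)) | (p2 | p2)) = 2 <-> 1 = 1
No assignment yields a value below 1, so this is the minimum.

1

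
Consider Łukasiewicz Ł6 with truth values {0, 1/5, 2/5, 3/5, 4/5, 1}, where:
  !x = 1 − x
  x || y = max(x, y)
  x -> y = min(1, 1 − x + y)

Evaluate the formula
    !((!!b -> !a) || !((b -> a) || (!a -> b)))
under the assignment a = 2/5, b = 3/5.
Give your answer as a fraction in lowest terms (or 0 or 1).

0

!b = !3/5 = 2/5
!!b = !2/5 = 3/5
!a = !2/5 = 3/5
!!b -> !a = 3/5 -> 3/5 = 1
b -> a = 3/5 -> 2/5 = 4/5
!a = !2/5 = 3/5
!a -> b = 3/5 -> 3/5 = 1
(b -> a) || (!a -> b) = 4/5 || 1 = 1
!((b -> a) || (!a -> b)) = !1 = 0
(!!b -> !a) || !((b -> a) || (!a -> b)) = 1 || 0 = 1
!((!!b -> !a) || !((b -> a) || (!a -> b))) = !1 = 0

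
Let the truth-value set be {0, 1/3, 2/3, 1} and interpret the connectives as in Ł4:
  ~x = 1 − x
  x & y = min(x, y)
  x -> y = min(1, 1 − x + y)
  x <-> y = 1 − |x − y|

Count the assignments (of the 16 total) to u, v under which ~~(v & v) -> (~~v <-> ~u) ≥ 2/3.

u = 0, v = 0 ↦ 1  ≥
u = 0, v = 1/3 ↦ 1  ≥
u = 0, v = 2/3 ↦ 1  ≥
u = 0, v = 1 ↦ 1  ≥
u = 1/3, v = 0 ↦ 1  ≥
u = 1/3, v = 1/3 ↦ 1  ≥
u = 1/3, v = 2/3 ↦ 1  ≥
u = 1/3, v = 1 ↦ 2/3  ≥
u = 2/3, v = 0 ↦ 1  ≥
u = 2/3, v = 1/3 ↦ 1  ≥
u = 2/3, v = 2/3 ↦ 1  ≥
u = 2/3, v = 1 ↦ 1/3  <
u = 1, v = 0 ↦ 1  ≥
u = 1, v = 1/3 ↦ 1  ≥
u = 1, v = 2/3 ↦ 2/3  ≥
u = 1, v = 1 ↦ 0  <
So 14 of the 16 assignments meet the threshold.

14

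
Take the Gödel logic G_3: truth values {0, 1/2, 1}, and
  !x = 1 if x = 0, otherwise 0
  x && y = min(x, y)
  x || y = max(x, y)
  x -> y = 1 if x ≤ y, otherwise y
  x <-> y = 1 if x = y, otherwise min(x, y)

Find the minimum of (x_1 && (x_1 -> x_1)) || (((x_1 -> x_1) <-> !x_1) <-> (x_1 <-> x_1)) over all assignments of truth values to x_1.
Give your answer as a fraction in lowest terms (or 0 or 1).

Take x_1 = 1/2:
x_1 -> x_1 = 1/2 -> 1/2 = 1
x_1 && (x_1 -> x_1) = 1/2 && 1 = 1/2
x_1 -> x_1 = 1/2 -> 1/2 = 1
!x_1 = !1/2 = 0
(x_1 -> x_1) <-> !x_1 = 1 <-> 0 = 0
x_1 <-> x_1 = 1/2 <-> 1/2 = 1
((x_1 -> x_1) <-> !x_1) <-> (x_1 <-> x_1) = 0 <-> 1 = 0
(x_1 && (x_1 -> x_1)) || (((x_1 -> x_1) <-> !x_1) <-> (x_1 <-> x_1)) = 1/2 || 0 = 1/2
No assignment yields a value below 1/2, so this is the minimum.

1/2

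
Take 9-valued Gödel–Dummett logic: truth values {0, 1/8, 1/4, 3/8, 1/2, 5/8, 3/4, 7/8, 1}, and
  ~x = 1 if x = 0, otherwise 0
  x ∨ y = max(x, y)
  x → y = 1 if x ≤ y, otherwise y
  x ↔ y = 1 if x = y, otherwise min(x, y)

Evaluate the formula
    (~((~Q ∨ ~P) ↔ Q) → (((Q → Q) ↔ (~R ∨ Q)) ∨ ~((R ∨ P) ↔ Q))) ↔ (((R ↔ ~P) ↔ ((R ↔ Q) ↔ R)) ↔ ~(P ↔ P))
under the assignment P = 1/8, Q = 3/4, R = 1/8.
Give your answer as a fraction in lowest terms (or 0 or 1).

~Q = ~3/4 = 0
~P = ~1/8 = 0
~Q ∨ ~P = 0 ∨ 0 = 0
(~Q ∨ ~P) ↔ Q = 0 ↔ 3/4 = 0
~((~Q ∨ ~P) ↔ Q) = ~0 = 1
Q → Q = 3/4 → 3/4 = 1
~R = ~1/8 = 0
~R ∨ Q = 0 ∨ 3/4 = 3/4
(Q → Q) ↔ (~R ∨ Q) = 1 ↔ 3/4 = 3/4
R ∨ P = 1/8 ∨ 1/8 = 1/8
(R ∨ P) ↔ Q = 1/8 ↔ 3/4 = 1/8
~((R ∨ P) ↔ Q) = ~1/8 = 0
((Q → Q) ↔ (~R ∨ Q)) ∨ ~((R ∨ P) ↔ Q) = 3/4 ∨ 0 = 3/4
~((~Q ∨ ~P) ↔ Q) → (((Q → Q) ↔ (~R ∨ Q)) ∨ ~((R ∨ P) ↔ Q)) = 1 → 3/4 = 3/4
~P = ~1/8 = 0
R ↔ ~P = 1/8 ↔ 0 = 0
R ↔ Q = 1/8 ↔ 3/4 = 1/8
(R ↔ Q) ↔ R = 1/8 ↔ 1/8 = 1
(R ↔ ~P) ↔ ((R ↔ Q) ↔ R) = 0 ↔ 1 = 0
P ↔ P = 1/8 ↔ 1/8 = 1
~(P ↔ P) = ~1 = 0
((R ↔ ~P) ↔ ((R ↔ Q) ↔ R)) ↔ ~(P ↔ P) = 0 ↔ 0 = 1
(~((~Q ∨ ~P) ↔ Q) → (((Q → Q) ↔ (~R ∨ Q)) ∨ ~((R ∨ P) ↔ Q))) ↔ (((R ↔ ~P) ↔ ((R ↔ Q) ↔ R)) ↔ ~(P ↔ P)) = 3/4 ↔ 1 = 3/4

3/4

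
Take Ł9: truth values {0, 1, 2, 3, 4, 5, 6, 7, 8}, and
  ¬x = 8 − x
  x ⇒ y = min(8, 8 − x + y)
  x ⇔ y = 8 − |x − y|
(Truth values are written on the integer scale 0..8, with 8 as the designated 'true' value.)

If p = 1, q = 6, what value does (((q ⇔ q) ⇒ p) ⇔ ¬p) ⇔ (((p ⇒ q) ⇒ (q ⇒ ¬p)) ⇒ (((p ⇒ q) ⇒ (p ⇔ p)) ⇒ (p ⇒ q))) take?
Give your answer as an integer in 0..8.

2

q ⇔ q = 6 ⇔ 6 = 8
(q ⇔ q) ⇒ p = 8 ⇒ 1 = 1
¬p = ¬1 = 7
((q ⇔ q) ⇒ p) ⇔ ¬p = 1 ⇔ 7 = 2
p ⇒ q = 1 ⇒ 6 = 8
¬p = ¬1 = 7
q ⇒ ¬p = 6 ⇒ 7 = 8
(p ⇒ q) ⇒ (q ⇒ ¬p) = 8 ⇒ 8 = 8
p ⇒ q = 1 ⇒ 6 = 8
p ⇔ p = 1 ⇔ 1 = 8
(p ⇒ q) ⇒ (p ⇔ p) = 8 ⇒ 8 = 8
p ⇒ q = 1 ⇒ 6 = 8
((p ⇒ q) ⇒ (p ⇔ p)) ⇒ (p ⇒ q) = 8 ⇒ 8 = 8
((p ⇒ q) ⇒ (q ⇒ ¬p)) ⇒ (((p ⇒ q) ⇒ (p ⇔ p)) ⇒ (p ⇒ q)) = 8 ⇒ 8 = 8
(((q ⇔ q) ⇒ p) ⇔ ¬p) ⇔ (((p ⇒ q) ⇒ (q ⇒ ¬p)) ⇒ (((p ⇒ q) ⇒ (p ⇔ p)) ⇒ (p ⇒ q))) = 2 ⇔ 8 = 2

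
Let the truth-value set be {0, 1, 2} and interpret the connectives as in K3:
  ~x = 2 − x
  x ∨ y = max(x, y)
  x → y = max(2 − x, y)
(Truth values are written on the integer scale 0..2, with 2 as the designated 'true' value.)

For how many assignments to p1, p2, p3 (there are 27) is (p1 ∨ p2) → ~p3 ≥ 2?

value 2: 11 assignments (counts)
value 1: 11 assignments
value 0: 5 assignments
So 11 of the 27 assignments meet the threshold.

11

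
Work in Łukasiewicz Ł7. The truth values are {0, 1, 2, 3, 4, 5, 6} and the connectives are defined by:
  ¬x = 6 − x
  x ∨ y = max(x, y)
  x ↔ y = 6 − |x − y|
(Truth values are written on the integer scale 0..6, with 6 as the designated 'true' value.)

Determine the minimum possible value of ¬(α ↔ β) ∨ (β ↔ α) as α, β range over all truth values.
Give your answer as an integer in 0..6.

3

Take α = 0, β = 3:
α ↔ β = 0 ↔ 3 = 3
¬(α ↔ β) = ¬3 = 3
β ↔ α = 3 ↔ 0 = 3
¬(α ↔ β) ∨ (β ↔ α) = 3 ∨ 3 = 3
No assignment yields a value below 3, so this is the minimum.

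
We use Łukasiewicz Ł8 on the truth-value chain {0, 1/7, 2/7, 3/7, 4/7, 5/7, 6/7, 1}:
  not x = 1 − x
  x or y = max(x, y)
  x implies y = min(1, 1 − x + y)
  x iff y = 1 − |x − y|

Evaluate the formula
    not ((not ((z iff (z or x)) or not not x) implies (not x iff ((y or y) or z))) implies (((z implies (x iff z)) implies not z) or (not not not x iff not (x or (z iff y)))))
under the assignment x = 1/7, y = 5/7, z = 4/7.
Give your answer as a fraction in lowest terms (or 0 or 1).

4/7

z or x = 4/7 or 1/7 = 4/7
z iff (z or x) = 4/7 iff 4/7 = 1
not x = not 1/7 = 6/7
not not x = not 6/7 = 1/7
(z iff (z or x)) or not not x = 1 or 1/7 = 1
not ((z iff (z or x)) or not not x) = not 1 = 0
not x = not 1/7 = 6/7
y or y = 5/7 or 5/7 = 5/7
(y or y) or z = 5/7 or 4/7 = 5/7
not x iff ((y or y) or z) = 6/7 iff 5/7 = 6/7
not ((z iff (z or x)) or not not x) implies (not x iff ((y or y) or z)) = 0 implies 6/7 = 1
x iff z = 1/7 iff 4/7 = 4/7
z implies (x iff z) = 4/7 implies 4/7 = 1
not z = not 4/7 = 3/7
(z implies (x iff z)) implies not z = 1 implies 3/7 = 3/7
not x = not 1/7 = 6/7
not not x = not 6/7 = 1/7
not not not x = not 1/7 = 6/7
z iff y = 4/7 iff 5/7 = 6/7
x or (z iff y) = 1/7 or 6/7 = 6/7
not (x or (z iff y)) = not 6/7 = 1/7
not not not x iff not (x or (z iff y)) = 6/7 iff 1/7 = 2/7
((z implies (x iff z)) implies not z) or (not not not x iff not (x or (z iff y))) = 3/7 or 2/7 = 3/7
(not ((z iff (z or x)) or not not x) implies (not x iff ((y or y) or z))) implies (((z implies (x iff z)) implies not z) or (not not not x iff not (x or (z iff y)))) = 1 implies 3/7 = 3/7
not ((not ((z iff (z or x)) or not not x) implies (not x iff ((y or y) or z))) implies (((z implies (x iff z)) implies not z) or (not not not x iff not (x or (z iff y))))) = not 3/7 = 4/7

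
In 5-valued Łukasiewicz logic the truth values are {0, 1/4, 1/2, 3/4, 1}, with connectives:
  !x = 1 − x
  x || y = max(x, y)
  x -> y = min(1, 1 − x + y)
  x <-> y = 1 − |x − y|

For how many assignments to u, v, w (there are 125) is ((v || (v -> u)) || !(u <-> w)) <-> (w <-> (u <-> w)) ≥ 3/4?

79

value 1: 36 assignments (counts)
value 3/4: 43 assignments (counts)
value 1/2: 28 assignments
value 1/4: 11 assignments
value 0: 7 assignments
So 79 of the 125 assignments meet the threshold.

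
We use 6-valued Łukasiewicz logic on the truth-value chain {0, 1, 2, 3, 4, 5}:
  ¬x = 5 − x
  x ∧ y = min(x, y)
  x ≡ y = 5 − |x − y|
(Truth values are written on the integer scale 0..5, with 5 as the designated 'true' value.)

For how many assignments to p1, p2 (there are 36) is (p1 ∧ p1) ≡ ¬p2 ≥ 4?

value 5: 6 assignments (counts)
value 4: 10 assignments (counts)
value 3: 8 assignments
value 2: 6 assignments
value 1: 4 assignments
value 0: 2 assignments
So 16 of the 36 assignments meet the threshold.

16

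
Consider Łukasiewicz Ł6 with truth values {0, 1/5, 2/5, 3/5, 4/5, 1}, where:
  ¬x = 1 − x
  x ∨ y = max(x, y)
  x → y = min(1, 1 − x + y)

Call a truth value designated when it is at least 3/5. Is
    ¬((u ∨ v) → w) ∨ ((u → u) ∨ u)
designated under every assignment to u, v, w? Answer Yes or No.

At u = 0, v = 1/5, w = 4/5, for instance:
u ∨ v = 0 ∨ 1/5 = 1/5
(u ∨ v) → w = 1/5 → 4/5 = 1
¬((u ∨ v) → w) = ¬1 = 0
u → u = 0 → 0 = 1
(u → u) ∨ u = 1 ∨ 0 = 1
¬((u ∨ v) → w) ∨ ((u → u) ∨ u) = 0 ∨ 1 = 1
and checking the remaining 215 assignments likewise gives ≥ 3/5 in every case.

Yes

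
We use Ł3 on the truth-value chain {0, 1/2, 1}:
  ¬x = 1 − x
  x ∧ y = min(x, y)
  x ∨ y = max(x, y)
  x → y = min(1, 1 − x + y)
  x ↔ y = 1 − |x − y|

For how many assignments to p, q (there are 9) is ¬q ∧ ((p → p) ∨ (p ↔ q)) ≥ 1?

p = 0, q = 0 ↦ 1  ≥
p = 0, q = 1/2 ↦ 1/2  <
p = 0, q = 1 ↦ 0  <
p = 1/2, q = 0 ↦ 1  ≥
p = 1/2, q = 1/2 ↦ 1/2  <
p = 1/2, q = 1 ↦ 0  <
p = 1, q = 0 ↦ 1  ≥
p = 1, q = 1/2 ↦ 1/2  <
p = 1, q = 1 ↦ 0  <
So 3 of the 9 assignments meet the threshold.

3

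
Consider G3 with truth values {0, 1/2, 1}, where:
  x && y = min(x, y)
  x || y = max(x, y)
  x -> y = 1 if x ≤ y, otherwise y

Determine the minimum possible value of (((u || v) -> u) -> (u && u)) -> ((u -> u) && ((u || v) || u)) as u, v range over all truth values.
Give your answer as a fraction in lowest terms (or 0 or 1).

Take u = 0, v = 1/2:
u || v = 0 || 1/2 = 1/2
(u || v) -> u = 1/2 -> 0 = 0
u && u = 0 && 0 = 0
((u || v) -> u) -> (u && u) = 0 -> 0 = 1
u -> u = 0 -> 0 = 1
u || v = 0 || 1/2 = 1/2
(u || v) || u = 1/2 || 0 = 1/2
(u -> u) && ((u || v) || u) = 1 && 1/2 = 1/2
(((u || v) -> u) -> (u && u)) -> ((u -> u) && ((u || v) || u)) = 1 -> 1/2 = 1/2
No assignment yields a value below 1/2, so this is the minimum.

1/2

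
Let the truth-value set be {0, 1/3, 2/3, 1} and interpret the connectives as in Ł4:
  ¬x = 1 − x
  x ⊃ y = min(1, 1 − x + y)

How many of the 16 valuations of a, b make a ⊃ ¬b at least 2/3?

13

a = 0, b = 0 ↦ 1  ≥
a = 0, b = 1/3 ↦ 1  ≥
a = 0, b = 2/3 ↦ 1  ≥
a = 0, b = 1 ↦ 1  ≥
a = 1/3, b = 0 ↦ 1  ≥
a = 1/3, b = 1/3 ↦ 1  ≥
a = 1/3, b = 2/3 ↦ 1  ≥
a = 1/3, b = 1 ↦ 2/3  ≥
a = 2/3, b = 0 ↦ 1  ≥
a = 2/3, b = 1/3 ↦ 1  ≥
a = 2/3, b = 2/3 ↦ 2/3  ≥
a = 2/3, b = 1 ↦ 1/3  <
a = 1, b = 0 ↦ 1  ≥
a = 1, b = 1/3 ↦ 2/3  ≥
a = 1, b = 2/3 ↦ 1/3  <
a = 1, b = 1 ↦ 0  <
So 13 of the 16 assignments meet the threshold.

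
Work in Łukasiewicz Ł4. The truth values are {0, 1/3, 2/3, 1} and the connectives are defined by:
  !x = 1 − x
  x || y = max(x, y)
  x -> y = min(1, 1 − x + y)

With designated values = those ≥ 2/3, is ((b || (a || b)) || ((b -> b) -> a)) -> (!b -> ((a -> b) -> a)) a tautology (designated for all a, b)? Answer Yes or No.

a = 0, b = 0 ↦ 1
a = 0, b = 1/3 ↦ 1
a = 0, b = 2/3 ↦ 1
a = 0, b = 1 ↦ 1
a = 1/3, b = 0 ↦ 1
a = 1/3, b = 1/3 ↦ 1
a = 1/3, b = 2/3 ↦ 1
a = 1/3, b = 1 ↦ 1
a = 2/3, b = 0 ↦ 1
a = 2/3, b = 1/3 ↦ 1
a = 2/3, b = 2/3 ↦ 1
a = 2/3, b = 1 ↦ 1
a = 1, b = 0 ↦ 1
a = 1, b = 1/3 ↦ 1
a = 1, b = 2/3 ↦ 1
a = 1, b = 1 ↦ 1
Every assignment gives a value ≥ 2/3.

Yes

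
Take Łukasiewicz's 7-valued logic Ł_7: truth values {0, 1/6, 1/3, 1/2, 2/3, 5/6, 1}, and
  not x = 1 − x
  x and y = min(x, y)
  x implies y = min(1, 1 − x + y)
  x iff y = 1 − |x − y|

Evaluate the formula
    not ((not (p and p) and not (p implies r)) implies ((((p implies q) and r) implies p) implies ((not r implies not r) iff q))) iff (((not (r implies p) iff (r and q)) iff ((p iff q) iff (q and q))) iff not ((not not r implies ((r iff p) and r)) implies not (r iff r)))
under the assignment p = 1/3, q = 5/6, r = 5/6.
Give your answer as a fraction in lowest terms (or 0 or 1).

p and p = 1/3 and 1/3 = 1/3
not (p and p) = not 1/3 = 2/3
p implies r = 1/3 implies 5/6 = 1
not (p implies r) = not 1 = 0
not (p and p) and not (p implies r) = 2/3 and 0 = 0
p implies q = 1/3 implies 5/6 = 1
(p implies q) and r = 1 and 5/6 = 5/6
((p implies q) and r) implies p = 5/6 implies 1/3 = 1/2
not r = not 5/6 = 1/6
not r = not 5/6 = 1/6
not r implies not r = 1/6 implies 1/6 = 1
(not r implies not r) iff q = 1 iff 5/6 = 5/6
(((p implies q) and r) implies p) implies ((not r implies not r) iff q) = 1/2 implies 5/6 = 1
(not (p and p) and not (p implies r)) implies ((((p implies q) and r) implies p) implies ((not r implies not r) iff q)) = 0 implies 1 = 1
not ((not (p and p) and not (p implies r)) implies ((((p implies q) and r) implies p) implies ((not r implies not r) iff q))) = not 1 = 0
r implies p = 5/6 implies 1/3 = 1/2
not (r implies p) = not 1/2 = 1/2
r and q = 5/6 and 5/6 = 5/6
not (r implies p) iff (r and q) = 1/2 iff 5/6 = 2/3
p iff q = 1/3 iff 5/6 = 1/2
q and q = 5/6 and 5/6 = 5/6
(p iff q) iff (q and q) = 1/2 iff 5/6 = 2/3
(not (r implies p) iff (r and q)) iff ((p iff q) iff (q and q)) = 2/3 iff 2/3 = 1
not r = not 5/6 = 1/6
not not r = not 1/6 = 5/6
r iff p = 5/6 iff 1/3 = 1/2
(r iff p) and r = 1/2 and 5/6 = 1/2
not not r implies ((r iff p) and r) = 5/6 implies 1/2 = 2/3
r iff r = 5/6 iff 5/6 = 1
not (r iff r) = not 1 = 0
(not not r implies ((r iff p) and r)) implies not (r iff r) = 2/3 implies 0 = 1/3
not ((not not r implies ((r iff p) and r)) implies not (r iff r)) = not 1/3 = 2/3
((not (r implies p) iff (r and q)) iff ((p iff q) iff (q and q))) iff not ((not not r implies ((r iff p) and r)) implies not (r iff r)) = 1 iff 2/3 = 2/3
not ((not (p and p) and not (p implies r)) implies ((((p implies q) and r) implies p) implies ((not r implies not r) iff q))) iff (((not (r implies p) iff (r and q)) iff ((p iff q) iff (q and q))) iff not ((not not r implies ((r iff p) and r)) implies not (r iff r))) = 0 iff 2/3 = 1/3

1/3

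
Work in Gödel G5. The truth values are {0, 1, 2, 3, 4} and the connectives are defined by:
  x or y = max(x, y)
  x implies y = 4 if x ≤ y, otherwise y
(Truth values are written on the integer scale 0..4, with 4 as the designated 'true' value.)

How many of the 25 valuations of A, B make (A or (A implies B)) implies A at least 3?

13

value 4: 11 assignments (counts)
value 3: 2 assignments (counts)
value 2: 3 assignments
value 1: 4 assignments
value 0: 5 assignments
So 13 of the 25 assignments meet the threshold.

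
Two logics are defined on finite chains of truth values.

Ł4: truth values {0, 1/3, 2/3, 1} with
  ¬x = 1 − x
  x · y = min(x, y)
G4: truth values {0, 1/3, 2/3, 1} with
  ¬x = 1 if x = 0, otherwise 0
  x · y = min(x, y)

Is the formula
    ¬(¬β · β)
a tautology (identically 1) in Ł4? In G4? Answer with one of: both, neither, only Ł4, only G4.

In Ł4: at β = 1/3 the value is 2/3 — not a tautology.
In G4: every assignment gives 1 — tautology.

only G4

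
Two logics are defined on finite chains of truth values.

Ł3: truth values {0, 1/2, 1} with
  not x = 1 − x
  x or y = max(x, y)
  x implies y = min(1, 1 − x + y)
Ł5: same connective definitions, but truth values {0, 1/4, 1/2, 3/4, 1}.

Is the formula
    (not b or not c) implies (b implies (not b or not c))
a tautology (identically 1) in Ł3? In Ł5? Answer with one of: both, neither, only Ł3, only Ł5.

In Ł3: every assignment gives 1 — tautology.
In Ł5: every assignment gives 1 — tautology.

both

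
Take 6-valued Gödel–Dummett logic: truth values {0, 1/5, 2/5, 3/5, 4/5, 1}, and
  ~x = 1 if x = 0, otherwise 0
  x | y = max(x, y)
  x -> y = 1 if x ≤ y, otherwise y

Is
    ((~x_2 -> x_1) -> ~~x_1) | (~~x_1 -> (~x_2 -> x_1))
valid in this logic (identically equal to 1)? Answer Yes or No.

Yes

At x_1 = 0, x_2 = 1/5, for instance:
~x_2 = ~1/5 = 0
~x_2 -> x_1 = 0 -> 0 = 1
~x_1 = ~0 = 1
~~x_1 = ~1 = 0
(~x_2 -> x_1) -> ~~x_1 = 1 -> 0 = 0
~~x_1 -> (~x_2 -> x_1) = 0 -> 1 = 1
((~x_2 -> x_1) -> ~~x_1) | (~~x_1 -> (~x_2 -> x_1)) = 0 | 1 = 1
and checking the remaining 35 assignments likewise gives ≥ 1 in every case.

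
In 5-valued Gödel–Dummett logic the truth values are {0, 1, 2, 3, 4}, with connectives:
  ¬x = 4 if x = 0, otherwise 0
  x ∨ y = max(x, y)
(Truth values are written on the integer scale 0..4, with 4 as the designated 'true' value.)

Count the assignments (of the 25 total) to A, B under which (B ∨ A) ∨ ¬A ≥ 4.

value 4: 13 assignments (counts)
value 3: 6 assignments
value 2: 4 assignments
value 1: 2 assignments
So 13 of the 25 assignments meet the threshold.

13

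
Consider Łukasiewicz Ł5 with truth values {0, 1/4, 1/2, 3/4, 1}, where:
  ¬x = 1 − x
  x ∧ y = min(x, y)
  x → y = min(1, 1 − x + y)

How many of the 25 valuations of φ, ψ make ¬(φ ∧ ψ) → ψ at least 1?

value 1: 12 assignments (counts)
value 3/4: 2 assignments
value 1/2: 5 assignments
value 1/4: 1 assignment
value 0: 5 assignments
So 12 of the 25 assignments meet the threshold.

12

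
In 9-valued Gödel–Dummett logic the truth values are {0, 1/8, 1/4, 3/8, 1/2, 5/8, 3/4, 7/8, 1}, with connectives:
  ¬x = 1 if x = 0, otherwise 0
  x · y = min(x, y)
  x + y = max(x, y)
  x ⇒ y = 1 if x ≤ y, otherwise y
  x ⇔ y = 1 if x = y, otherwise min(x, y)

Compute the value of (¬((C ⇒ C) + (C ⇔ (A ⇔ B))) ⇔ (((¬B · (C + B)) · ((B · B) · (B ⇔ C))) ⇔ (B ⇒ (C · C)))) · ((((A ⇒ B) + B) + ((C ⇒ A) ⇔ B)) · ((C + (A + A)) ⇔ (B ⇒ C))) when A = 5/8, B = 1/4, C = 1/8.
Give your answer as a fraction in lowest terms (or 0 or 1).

C ⇒ C = 1/8 ⇒ 1/8 = 1
A ⇔ B = 5/8 ⇔ 1/4 = 1/4
C ⇔ (A ⇔ B) = 1/8 ⇔ 1/4 = 1/8
(C ⇒ C) + (C ⇔ (A ⇔ B)) = 1 + 1/8 = 1
¬((C ⇒ C) + (C ⇔ (A ⇔ B))) = ¬1 = 0
¬B = ¬1/4 = 0
C + B = 1/8 + 1/4 = 1/4
¬B · (C + B) = 0 · 1/4 = 0
B · B = 1/4 · 1/4 = 1/4
B ⇔ C = 1/4 ⇔ 1/8 = 1/8
(B · B) · (B ⇔ C) = 1/4 · 1/8 = 1/8
(¬B · (C + B)) · ((B · B) · (B ⇔ C)) = 0 · 1/8 = 0
C · C = 1/8 · 1/8 = 1/8
B ⇒ (C · C) = 1/4 ⇒ 1/8 = 1/8
((¬B · (C + B)) · ((B · B) · (B ⇔ C))) ⇔ (B ⇒ (C · C)) = 0 ⇔ 1/8 = 0
¬((C ⇒ C) + (C ⇔ (A ⇔ B))) ⇔ (((¬B · (C + B)) · ((B · B) · (B ⇔ C))) ⇔ (B ⇒ (C · C))) = 0 ⇔ 0 = 1
A ⇒ B = 5/8 ⇒ 1/4 = 1/4
(A ⇒ B) + B = 1/4 + 1/4 = 1/4
C ⇒ A = 1/8 ⇒ 5/8 = 1
(C ⇒ A) ⇔ B = 1 ⇔ 1/4 = 1/4
((A ⇒ B) + B) + ((C ⇒ A) ⇔ B) = 1/4 + 1/4 = 1/4
A + A = 5/8 + 5/8 = 5/8
C + (A + A) = 1/8 + 5/8 = 5/8
B ⇒ C = 1/4 ⇒ 1/8 = 1/8
(C + (A + A)) ⇔ (B ⇒ C) = 5/8 ⇔ 1/8 = 1/8
(((A ⇒ B) + B) + ((C ⇒ A) ⇔ B)) · ((C + (A + A)) ⇔ (B ⇒ C)) = 1/4 · 1/8 = 1/8
(¬((C ⇒ C) + (C ⇔ (A ⇔ B))) ⇔ (((¬B · (C + B)) · ((B · B) · (B ⇔ C))) ⇔ (B ⇒ (C · C)))) · ((((A ⇒ B) + B) + ((C ⇒ A) ⇔ B)) · ((C + (A + A)) ⇔ (B ⇒ C))) = 1 · 1/8 = 1/8

1/8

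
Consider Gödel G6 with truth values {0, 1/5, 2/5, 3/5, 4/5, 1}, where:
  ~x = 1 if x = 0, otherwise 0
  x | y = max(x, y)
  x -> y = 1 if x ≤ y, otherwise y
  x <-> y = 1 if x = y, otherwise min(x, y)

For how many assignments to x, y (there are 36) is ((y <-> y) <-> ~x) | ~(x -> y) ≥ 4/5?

11

value 1: 11 assignments (counts)
value 0: 25 assignments
So 11 of the 36 assignments meet the threshold.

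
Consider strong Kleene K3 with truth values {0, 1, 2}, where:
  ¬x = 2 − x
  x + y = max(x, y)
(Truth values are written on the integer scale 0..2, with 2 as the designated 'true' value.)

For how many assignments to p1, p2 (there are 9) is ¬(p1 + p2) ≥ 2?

1

p1 = 0, p2 = 0 ↦ 2  ≥
p1 = 0, p2 = 1 ↦ 1  <
p1 = 0, p2 = 2 ↦ 0  <
p1 = 1, p2 = 0 ↦ 1  <
p1 = 1, p2 = 1 ↦ 1  <
p1 = 1, p2 = 2 ↦ 0  <
p1 = 2, p2 = 0 ↦ 0  <
p1 = 2, p2 = 1 ↦ 0  <
p1 = 2, p2 = 2 ↦ 0  <
So 1 of the 9 assignments meets the threshold.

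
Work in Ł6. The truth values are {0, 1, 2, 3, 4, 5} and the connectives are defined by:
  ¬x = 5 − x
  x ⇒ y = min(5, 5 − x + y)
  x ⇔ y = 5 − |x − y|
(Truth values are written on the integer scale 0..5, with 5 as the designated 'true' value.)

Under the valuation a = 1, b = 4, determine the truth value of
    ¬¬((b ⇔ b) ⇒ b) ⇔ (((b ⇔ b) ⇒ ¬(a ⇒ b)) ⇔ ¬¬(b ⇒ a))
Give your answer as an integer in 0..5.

4

b ⇔ b = 4 ⇔ 4 = 5
(b ⇔ b) ⇒ b = 5 ⇒ 4 = 4
¬((b ⇔ b) ⇒ b) = ¬4 = 1
¬¬((b ⇔ b) ⇒ b) = ¬1 = 4
b ⇔ b = 4 ⇔ 4 = 5
a ⇒ b = 1 ⇒ 4 = 5
¬(a ⇒ b) = ¬5 = 0
(b ⇔ b) ⇒ ¬(a ⇒ b) = 5 ⇒ 0 = 0
b ⇒ a = 4 ⇒ 1 = 2
¬(b ⇒ a) = ¬2 = 3
¬¬(b ⇒ a) = ¬3 = 2
((b ⇔ b) ⇒ ¬(a ⇒ b)) ⇔ ¬¬(b ⇒ a) = 0 ⇔ 2 = 3
¬¬((b ⇔ b) ⇒ b) ⇔ (((b ⇔ b) ⇒ ¬(a ⇒ b)) ⇔ ¬¬(b ⇒ a)) = 4 ⇔ 3 = 4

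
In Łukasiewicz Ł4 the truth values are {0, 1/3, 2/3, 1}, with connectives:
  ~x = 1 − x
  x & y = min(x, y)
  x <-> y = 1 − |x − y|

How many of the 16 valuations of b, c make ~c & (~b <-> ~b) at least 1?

b = 0, c = 0 ↦ 1  ≥
b = 0, c = 1/3 ↦ 2/3  <
b = 0, c = 2/3 ↦ 1/3  <
b = 0, c = 1 ↦ 0  <
b = 1/3, c = 0 ↦ 1  ≥
b = 1/3, c = 1/3 ↦ 2/3  <
b = 1/3, c = 2/3 ↦ 1/3  <
b = 1/3, c = 1 ↦ 0  <
b = 2/3, c = 0 ↦ 1  ≥
b = 2/3, c = 1/3 ↦ 2/3  <
b = 2/3, c = 2/3 ↦ 1/3  <
b = 2/3, c = 1 ↦ 0  <
b = 1, c = 0 ↦ 1  ≥
b = 1, c = 1/3 ↦ 2/3  <
b = 1, c = 2/3 ↦ 1/3  <
b = 1, c = 1 ↦ 0  <
So 4 of the 16 assignments meet the threshold.

4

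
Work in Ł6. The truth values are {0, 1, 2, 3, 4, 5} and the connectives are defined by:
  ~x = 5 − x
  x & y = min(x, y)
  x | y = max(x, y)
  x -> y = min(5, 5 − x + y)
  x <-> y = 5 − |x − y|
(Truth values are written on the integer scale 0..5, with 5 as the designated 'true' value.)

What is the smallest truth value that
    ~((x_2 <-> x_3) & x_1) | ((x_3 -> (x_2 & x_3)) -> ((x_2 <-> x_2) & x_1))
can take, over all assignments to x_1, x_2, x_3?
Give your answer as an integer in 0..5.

3

Take x_1 = 2, x_2 = 0, x_3 = 0:
x_2 <-> x_3 = 0 <-> 0 = 5
(x_2 <-> x_3) & x_1 = 5 & 2 = 2
~((x_2 <-> x_3) & x_1) = ~2 = 3
x_2 & x_3 = 0 & 0 = 0
x_3 -> (x_2 & x_3) = 0 -> 0 = 5
x_2 <-> x_2 = 0 <-> 0 = 5
(x_2 <-> x_2) & x_1 = 5 & 2 = 2
(x_3 -> (x_2 & x_3)) -> ((x_2 <-> x_2) & x_1) = 5 -> 2 = 2
~((x_2 <-> x_3) & x_1) | ((x_3 -> (x_2 & x_3)) -> ((x_2 <-> x_2) & x_1)) = 3 | 2 = 3
No assignment yields a value below 3, so this is the minimum.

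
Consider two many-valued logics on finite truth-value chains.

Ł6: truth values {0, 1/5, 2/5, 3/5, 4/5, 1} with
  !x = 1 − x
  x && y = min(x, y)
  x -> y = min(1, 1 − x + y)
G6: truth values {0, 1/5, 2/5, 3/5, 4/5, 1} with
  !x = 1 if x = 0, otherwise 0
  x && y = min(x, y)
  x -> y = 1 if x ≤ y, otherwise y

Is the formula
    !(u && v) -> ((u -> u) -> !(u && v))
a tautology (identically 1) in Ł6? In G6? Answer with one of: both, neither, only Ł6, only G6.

both

In Ł6: every assignment gives 1 — tautology.
In G6: every assignment gives 1 — tautology.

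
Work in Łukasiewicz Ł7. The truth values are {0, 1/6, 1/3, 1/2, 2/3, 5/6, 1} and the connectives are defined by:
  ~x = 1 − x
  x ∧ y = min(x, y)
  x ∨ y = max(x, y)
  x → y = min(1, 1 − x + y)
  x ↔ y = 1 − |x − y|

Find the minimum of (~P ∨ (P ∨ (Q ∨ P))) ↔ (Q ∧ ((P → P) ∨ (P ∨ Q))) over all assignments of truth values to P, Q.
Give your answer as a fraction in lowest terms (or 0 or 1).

Take P = 0, Q = 0:
~P = ~0 = 1
Q ∨ P = 0 ∨ 0 = 0
P ∨ (Q ∨ P) = 0 ∨ 0 = 0
~P ∨ (P ∨ (Q ∨ P)) = 1 ∨ 0 = 1
P → P = 0 → 0 = 1
P ∨ Q = 0 ∨ 0 = 0
(P → P) ∨ (P ∨ Q) = 1 ∨ 0 = 1
Q ∧ ((P → P) ∨ (P ∨ Q)) = 0 ∧ 1 = 0
(~P ∨ (P ∨ (Q ∨ P))) ↔ (Q ∧ ((P → P) ∨ (P ∨ Q))) = 1 ↔ 0 = 0
No assignment yields a value below 0, so this is the minimum.

0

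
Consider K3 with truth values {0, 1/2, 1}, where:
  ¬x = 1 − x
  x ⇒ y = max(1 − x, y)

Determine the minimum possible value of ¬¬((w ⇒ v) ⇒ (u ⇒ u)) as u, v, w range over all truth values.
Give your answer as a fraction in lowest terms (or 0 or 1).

Take u = 1/2, v = 0, w = 0:
w ⇒ v = 0 ⇒ 0 = 1
u ⇒ u = 1/2 ⇒ 1/2 = 1/2
(w ⇒ v) ⇒ (u ⇒ u) = 1 ⇒ 1/2 = 1/2
¬((w ⇒ v) ⇒ (u ⇒ u)) = ¬1/2 = 1/2
¬¬((w ⇒ v) ⇒ (u ⇒ u)) = ¬1/2 = 1/2
No assignment yields a value below 1/2, so this is the minimum.

1/2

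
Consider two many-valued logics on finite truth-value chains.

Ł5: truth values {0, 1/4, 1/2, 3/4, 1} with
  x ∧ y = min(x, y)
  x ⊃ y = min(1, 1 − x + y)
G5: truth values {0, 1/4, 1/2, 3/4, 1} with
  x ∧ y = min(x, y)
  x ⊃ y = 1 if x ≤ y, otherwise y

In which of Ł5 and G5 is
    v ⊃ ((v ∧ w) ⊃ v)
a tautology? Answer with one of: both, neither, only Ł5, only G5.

In Ł5: every assignment gives 1 — tautology.
In G5: every assignment gives 1 — tautology.

both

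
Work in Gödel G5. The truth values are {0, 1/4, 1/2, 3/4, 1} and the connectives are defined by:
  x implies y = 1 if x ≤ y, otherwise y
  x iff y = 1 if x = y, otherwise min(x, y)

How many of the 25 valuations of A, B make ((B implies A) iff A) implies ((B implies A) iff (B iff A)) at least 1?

15

value 1: 15 assignments (counts)
value 3/4: 1 assignment
value 1/2: 2 assignments
value 1/4: 3 assignments
value 0: 4 assignments
So 15 of the 25 assignments meet the threshold.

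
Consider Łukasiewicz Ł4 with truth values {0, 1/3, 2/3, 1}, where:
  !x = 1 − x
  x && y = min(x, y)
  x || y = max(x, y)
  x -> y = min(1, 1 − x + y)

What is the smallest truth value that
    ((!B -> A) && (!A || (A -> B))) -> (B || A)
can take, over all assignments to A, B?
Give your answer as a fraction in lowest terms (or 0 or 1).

Take A = 1/3, B = 1/3:
!B = !1/3 = 2/3
!B -> A = 2/3 -> 1/3 = 2/3
!A = !1/3 = 2/3
A -> B = 1/3 -> 1/3 = 1
!A || (A -> B) = 2/3 || 1 = 1
(!B -> A) && (!A || (A -> B)) = 2/3 && 1 = 2/3
B || A = 1/3 || 1/3 = 1/3
((!B -> A) && (!A || (A -> B))) -> (B || A) = 2/3 -> 1/3 = 2/3
No assignment yields a value below 2/3, so this is the minimum.

2/3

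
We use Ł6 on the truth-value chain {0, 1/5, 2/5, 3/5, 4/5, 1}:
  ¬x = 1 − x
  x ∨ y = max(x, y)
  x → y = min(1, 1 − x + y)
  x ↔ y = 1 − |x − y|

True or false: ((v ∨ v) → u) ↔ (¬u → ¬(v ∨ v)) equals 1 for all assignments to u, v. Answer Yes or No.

At u = 4/5, v = 4/5, for instance:
v ∨ v = 4/5 ∨ 4/5 = 4/5
(v ∨ v) → u = 4/5 → 4/5 = 1
¬u = ¬4/5 = 1/5
¬(v ∨ v) = ¬4/5 = 1/5
¬u → ¬(v ∨ v) = 1/5 → 1/5 = 1
((v ∨ v) → u) ↔ (¬u → ¬(v ∨ v)) = 1 ↔ 1 = 1
and checking the remaining 35 assignments likewise gives ≥ 1 in every case.

Yes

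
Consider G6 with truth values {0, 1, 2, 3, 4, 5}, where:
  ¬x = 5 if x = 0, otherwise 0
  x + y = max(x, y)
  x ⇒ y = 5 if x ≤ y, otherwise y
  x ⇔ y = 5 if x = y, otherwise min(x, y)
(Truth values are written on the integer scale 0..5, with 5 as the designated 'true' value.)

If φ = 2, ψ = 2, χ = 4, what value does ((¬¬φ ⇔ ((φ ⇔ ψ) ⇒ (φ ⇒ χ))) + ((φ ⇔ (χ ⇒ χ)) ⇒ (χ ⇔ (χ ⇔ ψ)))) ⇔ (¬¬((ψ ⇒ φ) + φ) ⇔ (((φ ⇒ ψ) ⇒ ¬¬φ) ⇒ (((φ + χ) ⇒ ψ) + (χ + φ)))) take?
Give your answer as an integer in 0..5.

4

¬φ = ¬2 = 0
¬¬φ = ¬0 = 5
φ ⇔ ψ = 2 ⇔ 2 = 5
φ ⇒ χ = 2 ⇒ 4 = 5
(φ ⇔ ψ) ⇒ (φ ⇒ χ) = 5 ⇒ 5 = 5
¬¬φ ⇔ ((φ ⇔ ψ) ⇒ (φ ⇒ χ)) = 5 ⇔ 5 = 5
χ ⇒ χ = 4 ⇒ 4 = 5
φ ⇔ (χ ⇒ χ) = 2 ⇔ 5 = 2
χ ⇔ ψ = 4 ⇔ 2 = 2
χ ⇔ (χ ⇔ ψ) = 4 ⇔ 2 = 2
(φ ⇔ (χ ⇒ χ)) ⇒ (χ ⇔ (χ ⇔ ψ)) = 2 ⇒ 2 = 5
(¬¬φ ⇔ ((φ ⇔ ψ) ⇒ (φ ⇒ χ))) + ((φ ⇔ (χ ⇒ χ)) ⇒ (χ ⇔ (χ ⇔ ψ))) = 5 + 5 = 5
ψ ⇒ φ = 2 ⇒ 2 = 5
(ψ ⇒ φ) + φ = 5 + 2 = 5
¬((ψ ⇒ φ) + φ) = ¬5 = 0
¬¬((ψ ⇒ φ) + φ) = ¬0 = 5
φ ⇒ ψ = 2 ⇒ 2 = 5
¬φ = ¬2 = 0
¬¬φ = ¬0 = 5
(φ ⇒ ψ) ⇒ ¬¬φ = 5 ⇒ 5 = 5
φ + χ = 2 + 4 = 4
(φ + χ) ⇒ ψ = 4 ⇒ 2 = 2
χ + φ = 4 + 2 = 4
((φ + χ) ⇒ ψ) + (χ + φ) = 2 + 4 = 4
((φ ⇒ ψ) ⇒ ¬¬φ) ⇒ (((φ + χ) ⇒ ψ) + (χ + φ)) = 5 ⇒ 4 = 4
¬¬((ψ ⇒ φ) + φ) ⇔ (((φ ⇒ ψ) ⇒ ¬¬φ) ⇒ (((φ + χ) ⇒ ψ) + (χ + φ))) = 5 ⇔ 4 = 4
((¬¬φ ⇔ ((φ ⇔ ψ) ⇒ (φ ⇒ χ))) + ((φ ⇔ (χ ⇒ χ)) ⇒ (χ ⇔ (χ ⇔ ψ)))) ⇔ (¬¬((ψ ⇒ φ) + φ) ⇔ (((φ ⇒ ψ) ⇒ ¬¬φ) ⇒ (((φ + χ) ⇒ ψ) + (χ + φ)))) = 5 ⇔ 4 = 4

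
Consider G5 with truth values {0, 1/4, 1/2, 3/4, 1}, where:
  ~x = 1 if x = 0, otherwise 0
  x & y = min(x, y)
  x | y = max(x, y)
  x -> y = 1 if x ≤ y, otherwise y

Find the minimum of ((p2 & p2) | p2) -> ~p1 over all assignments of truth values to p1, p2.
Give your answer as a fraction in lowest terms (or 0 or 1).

0

Take p1 = 1/4, p2 = 1/4:
p2 & p2 = 1/4 & 1/4 = 1/4
(p2 & p2) | p2 = 1/4 | 1/4 = 1/4
~p1 = ~1/4 = 0
((p2 & p2) | p2) -> ~p1 = 1/4 -> 0 = 0
No assignment yields a value below 0, so this is the minimum.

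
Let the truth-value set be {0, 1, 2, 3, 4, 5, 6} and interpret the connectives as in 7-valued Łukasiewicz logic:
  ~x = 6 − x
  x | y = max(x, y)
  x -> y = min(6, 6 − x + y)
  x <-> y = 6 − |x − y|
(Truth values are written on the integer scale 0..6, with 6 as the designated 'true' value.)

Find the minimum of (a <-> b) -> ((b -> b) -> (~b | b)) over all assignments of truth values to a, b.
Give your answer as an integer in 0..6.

3

Take a = 3, b = 3:
a <-> b = 3 <-> 3 = 6
b -> b = 3 -> 3 = 6
~b = ~3 = 3
~b | b = 3 | 3 = 3
(b -> b) -> (~b | b) = 6 -> 3 = 3
(a <-> b) -> ((b -> b) -> (~b | b)) = 6 -> 3 = 3
No assignment yields a value below 3, so this is the minimum.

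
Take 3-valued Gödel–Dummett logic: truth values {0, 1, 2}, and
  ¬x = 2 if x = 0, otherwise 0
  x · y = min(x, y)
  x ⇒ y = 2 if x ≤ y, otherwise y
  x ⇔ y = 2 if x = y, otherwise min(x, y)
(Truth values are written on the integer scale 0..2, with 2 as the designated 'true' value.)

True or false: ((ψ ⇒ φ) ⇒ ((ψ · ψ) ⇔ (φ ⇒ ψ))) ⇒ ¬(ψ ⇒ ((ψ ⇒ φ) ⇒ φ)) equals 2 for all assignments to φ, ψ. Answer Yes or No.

Counterexample: take φ = 0, ψ = 1.
ψ ⇒ φ = 1 ⇒ 0 = 0
ψ · ψ = 1 · 1 = 1
φ ⇒ ψ = 0 ⇒ 1 = 2
(ψ · ψ) ⇔ (φ ⇒ ψ) = 1 ⇔ 2 = 1
(ψ ⇒ φ) ⇒ ((ψ · ψ) ⇔ (φ ⇒ ψ)) = 0 ⇒ 1 = 2
ψ ⇒ φ = 1 ⇒ 0 = 0
(ψ ⇒ φ) ⇒ φ = 0 ⇒ 0 = 2
ψ ⇒ ((ψ ⇒ φ) ⇒ φ) = 1 ⇒ 2 = 2
¬(ψ ⇒ ((ψ ⇒ φ) ⇒ φ)) = ¬2 = 0
((ψ ⇒ φ) ⇒ ((ψ · ψ) ⇔ (φ ⇒ ψ))) ⇒ ¬(ψ ⇒ ((ψ ⇒ φ) ⇒ φ)) = 2 ⇒ 0 = 0
This gives 0 ≠ 2.

No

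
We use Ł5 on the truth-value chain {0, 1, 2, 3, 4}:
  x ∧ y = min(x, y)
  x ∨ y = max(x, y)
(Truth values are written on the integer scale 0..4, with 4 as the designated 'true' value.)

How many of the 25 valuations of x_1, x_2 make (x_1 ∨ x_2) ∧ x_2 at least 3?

value 4: 5 assignments (counts)
value 3: 5 assignments (counts)
value 2: 5 assignments
value 1: 5 assignments
value 0: 5 assignments
So 10 of the 25 assignments meet the threshold.

10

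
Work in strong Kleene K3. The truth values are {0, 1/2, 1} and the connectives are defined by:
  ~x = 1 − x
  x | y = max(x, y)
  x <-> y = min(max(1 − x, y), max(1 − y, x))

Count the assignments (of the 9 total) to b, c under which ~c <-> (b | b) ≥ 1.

2

b = 0, c = 0 ↦ 0  <
b = 0, c = 1/2 ↦ 1/2  <
b = 0, c = 1 ↦ 1  ≥
b = 1/2, c = 0 ↦ 1/2  <
b = 1/2, c = 1/2 ↦ 1/2  <
b = 1/2, c = 1 ↦ 1/2  <
b = 1, c = 0 ↦ 1  ≥
b = 1, c = 1/2 ↦ 1/2  <
b = 1, c = 1 ↦ 0  <
So 2 of the 9 assignments meet the threshold.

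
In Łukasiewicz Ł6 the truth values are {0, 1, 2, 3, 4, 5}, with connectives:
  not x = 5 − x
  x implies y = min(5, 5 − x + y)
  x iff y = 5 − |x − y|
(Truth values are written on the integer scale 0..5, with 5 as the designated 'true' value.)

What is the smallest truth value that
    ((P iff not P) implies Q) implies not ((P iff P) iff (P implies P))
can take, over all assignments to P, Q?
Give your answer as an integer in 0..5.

Take P = 0, Q = 0:
not P = not 0 = 5
P iff not P = 0 iff 5 = 0
(P iff not P) implies Q = 0 implies 0 = 5
P iff P = 0 iff 0 = 5
P implies P = 0 implies 0 = 5
(P iff P) iff (P implies P) = 5 iff 5 = 5
not ((P iff P) iff (P implies P)) = not 5 = 0
((P iff not P) implies Q) implies not ((P iff P) iff (P implies P)) = 5 implies 0 = 0
No assignment yields a value below 0, so this is the minimum.

0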